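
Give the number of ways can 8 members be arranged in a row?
40,320
Arrangements of 8 distinct objects: 8! = 40,320.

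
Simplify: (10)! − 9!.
3,265,920

(10)! − 9! = (10)·9! − 9! = (10−1)·9! = 9·9! = 3,265,920.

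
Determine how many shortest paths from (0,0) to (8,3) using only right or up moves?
165

Explanation: Choose 8 rights from 11 moves: C(11,8) = 165.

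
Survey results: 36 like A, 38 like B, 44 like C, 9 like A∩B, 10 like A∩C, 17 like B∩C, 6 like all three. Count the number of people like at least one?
88

Solution: |A∪B∪C| = 36+38+44-9-10-17+6 = 88.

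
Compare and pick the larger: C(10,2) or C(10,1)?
C(10,2)

Working:
C(10,2)=45, C(10,1)=10.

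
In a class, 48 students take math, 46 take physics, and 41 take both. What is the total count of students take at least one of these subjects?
53

Working:
|A∪B| = |A|+|B|-|A∩B| = 48+46-41 = 53.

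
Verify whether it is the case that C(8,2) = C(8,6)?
True

Explanation: Symmetry C(n,k) = C(n,n-k): C(8,2) = 28 and C(8,6) = 28. Both sides agree, so the statement holds.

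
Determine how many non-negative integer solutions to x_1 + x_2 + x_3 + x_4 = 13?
560
C(13+4-1, 4-1) = 560.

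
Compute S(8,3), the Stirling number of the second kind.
966

Explanation: Using the Stirling recurrence: S(n,k) = k·S(n-1,k) + S(n-1,k-1)
S(8,3) = 3·S(7,3) + S(7,2)
         = 3·301 + 63
         = 903 + 63
         = 966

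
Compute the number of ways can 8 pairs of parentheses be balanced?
1,430

Working:
Using the Catalan number formula: C_n = C(2n, n) / (n+1)
C_8 = C(16, 8) / (8+1)
     = 12870 / 9
     = 1,430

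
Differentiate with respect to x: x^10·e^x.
(10x^9 + x^10)e^x
Product rule: d/dx[x^10]·e^x + x^10·d/dx[e^x] = 10x^{9}e^x + x^10e^x.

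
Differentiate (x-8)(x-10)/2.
d/dx[(x-8)(x-10)] = (x-10) + (x-8) = 2x - 18. Dividing by 2 gives (2x - 18)/2.
Final answer: (2x - 18)/2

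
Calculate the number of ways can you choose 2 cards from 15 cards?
105

Reasoning: C(15,2) = 15! / (2! × (15-2)!)
         = 15! / (2! × 13!)
         = 105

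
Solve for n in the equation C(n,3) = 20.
6

Solution: C(n,3) = n(n−1)(n−2)/3! is increasing in n, and n(n−1)(n−2) = 3!·20 = 120 ≈ (n−1)^3 gives n ≈ 5.9. Check: C(4,3) = 4, C(5,3) = 10, C(6,3) = 20 ✓. So n = 6.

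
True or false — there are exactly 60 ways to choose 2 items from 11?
False
C(11,2) = 55 ≠ 60.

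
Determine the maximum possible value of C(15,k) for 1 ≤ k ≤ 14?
C(15,k) is maximised at the centre of the row: C(15,7) = 6,435.

Answer: 6,435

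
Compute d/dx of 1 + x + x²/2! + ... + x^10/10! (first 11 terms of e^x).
1 + x + x²/2! + ... + x^9/9!
Differentiating term by term gives the first 10 terms of e^x.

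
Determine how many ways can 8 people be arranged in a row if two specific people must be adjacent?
10,080

Explanation: Treat pair as unit: (8-1)! arrangements × 2 internal orders = 10,080.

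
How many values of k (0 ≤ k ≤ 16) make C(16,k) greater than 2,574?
7

Solution: Row 16 is unimodal and symmetric about k=16/2. C(16,4)=1,820 ≤ 2,574; C(16,5)=4,368 > 2,574; by symmetry C(16,k) > 2,574 for k = 5..11. That's 11 - 5 + 1 = 7 values.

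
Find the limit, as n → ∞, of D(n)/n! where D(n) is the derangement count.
1/e

Solution: D(n)/n! → 1/e ≈ 0.3679 as n → ∞.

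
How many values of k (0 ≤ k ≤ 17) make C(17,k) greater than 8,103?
Row 17 is unimodal and symmetric about k=17/2. C(17,5)=6,188 ≤ 8,103; C(17,6)=12,376 > 8,103; by symmetry C(17,k) > 8,103 for k = 6..11. That's 11 - 6 + 1 = 6 values.
Final answer: 6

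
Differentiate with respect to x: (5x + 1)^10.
Chain rule: 10(5x+1)^{9} × 5 = 50(5x+1)^{9}.
Final answer: 50(5x + 1)^9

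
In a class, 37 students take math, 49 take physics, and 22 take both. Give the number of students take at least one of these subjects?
|A∪B| = |A|+|B|-|A∩B| = 37+49-22 = 64.

Answer: 64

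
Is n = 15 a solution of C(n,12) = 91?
No

Solution: C(15,12) = 15·14·13·12·11·10·9·8·7·6·5·4/12! = 217,945,728,000/479,001,600 = 455, which does not equal 91.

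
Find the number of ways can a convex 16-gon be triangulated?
2,674,440
Using the Catalan number formula: C_n = C(2n, n) / (n+1)
C_14 = C(28, 14) / (14+1)
     = 40116600 / 15
     = 2,674,440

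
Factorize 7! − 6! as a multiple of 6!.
6 × 6! = 4,320

Explanation: 7! − 6! = 7·6! − 6! = (7 − 1)·6! = 6 × 6! = 4,320.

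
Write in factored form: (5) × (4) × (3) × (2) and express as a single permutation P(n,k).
P(5,4) = 5!/(1)!

Reasoning: Product of 4 consecutive descending integers starting at 5: P(5,4) = 5!/1! = 120.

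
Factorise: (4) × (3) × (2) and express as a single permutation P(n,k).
P(4,3) = 4!/(1)!

Explanation: Product of 3 consecutive descending integers starting at 4: P(4,3) = 4!/1! = 24.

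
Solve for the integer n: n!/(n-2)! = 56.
8
n!/(n-2)! = n×(n-1), a product of 2 consecutive integers ≈ (n−0.5)^2. 56^(1/2) + 0.5 ≈ 8.0; check n = 8: 8×7 = 56 ✓. So n = 8.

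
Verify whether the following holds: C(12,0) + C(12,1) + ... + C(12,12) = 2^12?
True

Solution: Binomial theorem with x = y = 1: Σ C(12,i) = (1+1)^12 = 2^12 = 4,096. The statement holds.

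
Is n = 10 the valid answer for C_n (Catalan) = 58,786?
No

C_10 = C(20,10)/(10+1) = 184,756/11 = 16,796, which does not equal 58,786.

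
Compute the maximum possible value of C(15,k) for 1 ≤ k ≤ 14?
C(15,k) is maximised at the centre of the row: C(15,7) = 6,435.
Final answer: 6,435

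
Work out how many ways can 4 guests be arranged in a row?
24

Explanation: Arrangements of 4 distinct objects: 4! = 24.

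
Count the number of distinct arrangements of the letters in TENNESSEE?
Word has 9 letters (T=1, E=4, N=2, S=2). Arrangements: 9!/Π(k!) = 3,780.
Final answer: 3,780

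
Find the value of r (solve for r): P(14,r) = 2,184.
3

P(14,r) = 14·13·…·(14−r+1), a product of r factors. Multiplying down from 14: 14 = 14; 14·13 = 182; 14·13·12 = 2,184 ✓ (3 factors). So r = 3.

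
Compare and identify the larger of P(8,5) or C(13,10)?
P(8,5)=6,720, C(13,10)=286.

Answer: P(8,5)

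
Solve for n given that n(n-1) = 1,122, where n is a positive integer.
n² − n − 1,122 = 0, so n = (1 ± √(1 + 4·1,122))/2 = (1 ± √4,489)/2 = (1 ± 67)/2, i.e. n = 34 or n = -33. Taking the positive root, n = 34 (check: 34×33 = 1,122).

Answer: 34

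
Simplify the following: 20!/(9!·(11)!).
167,960

Explanation: This is C(20,9) = 167,960.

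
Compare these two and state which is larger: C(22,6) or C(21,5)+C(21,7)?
C(21,5)+C(21,7)

Explanation: C(22,6)=74,613; C(21,5)+C(21,7)=20,349+116,280=136,629.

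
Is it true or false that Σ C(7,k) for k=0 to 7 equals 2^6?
False

Solution: Binomial theorem: Σ C(7,k) = (1+1)^7 = 2^7 = 128; RHS 2^6 = 64.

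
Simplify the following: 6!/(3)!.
120
This equals 6×5×4 = 120.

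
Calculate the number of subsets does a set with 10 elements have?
Each element can be included or excluded: 2^10 = 1,024.

Answer: 1,024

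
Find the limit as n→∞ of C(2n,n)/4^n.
0
C(2n,n) ~ 4^n/√(πn), so C(2n,n)/4^n ~ 1/√(πn) → 0.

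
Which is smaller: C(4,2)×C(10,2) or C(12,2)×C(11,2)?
C(4,2)×C(10,2)

Reasoning: C(4,2)×C(10,2)=270, C(12,2)×C(11,2)=3,630.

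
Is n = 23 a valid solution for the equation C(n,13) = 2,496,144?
No

Working:
C(23,13) = 23·22·21·20·19·18·17·16·15·14·13·12·11/13! = 7,124,122,778,572,800/6,227,020,800 = 1,144,066, which does not equal 2,496,144.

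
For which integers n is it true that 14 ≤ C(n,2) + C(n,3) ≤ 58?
C(4,2)+C(4,3)=10; C(5,2)+C(5,3)=20; C(6,2)+C(6,3)=35; C(7,2)+C(7,3)=56; C(8,2)+C(8,3)=84. So valid n = 5, 6, 7.
Final answer: 5, 6, 7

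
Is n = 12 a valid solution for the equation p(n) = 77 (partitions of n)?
Yes

Solution: Pentagonal recurrence p(n) = p(n−1) + p(n−2) − p(n−5) − p(n−7) + …: p(12) = p(11) + p(10) − p(7) − p(5) + p(0) = 56 + 42 − 15 − 7 + 1 = 77, which equals 77.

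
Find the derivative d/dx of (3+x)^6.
Using the power rule: d/dx (3+x)^6 = 6(3+x)^{5}.

Answer: 6(3+x)^5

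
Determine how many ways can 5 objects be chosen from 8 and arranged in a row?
6,720

Explanation: P(8,5) = 8!/(8-5)! = 6,720.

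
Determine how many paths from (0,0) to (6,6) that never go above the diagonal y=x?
Counted by the Catalan number C_6: C_6 = C(12,6)/(6+1) = 924/7 = 132.

Answer: 132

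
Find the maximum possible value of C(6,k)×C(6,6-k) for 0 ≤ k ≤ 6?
400

Explanation: C(6,k)·C(6,6-k) = C(6,k)², maximised at the centre k = 3: C(6,3)² = 400.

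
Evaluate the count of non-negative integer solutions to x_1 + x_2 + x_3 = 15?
136

Reasoning: C(15+3-1, 3-1) = 136.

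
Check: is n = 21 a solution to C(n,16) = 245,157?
No
C(21,16) = 21·20·19·18·17·16·15·14·13·12·11·10·9·8·7·6/16! = 425,757,851,430,912,000/20,922,789,888,000 = 20,349, which does not equal 245,157.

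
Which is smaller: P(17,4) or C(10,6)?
P(17,4)=57,120, C(10,6)=210.
Final answer: C(10,6)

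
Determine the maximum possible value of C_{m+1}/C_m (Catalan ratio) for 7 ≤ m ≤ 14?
29/8

Solution: C_{m+1}/C_m = 2(2m+1)/(m+2), which increases with m. Maximum at m = 14: 2·29/16 = 29/8.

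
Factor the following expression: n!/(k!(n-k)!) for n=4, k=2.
C(4,2) = 6

Solution: This is the binomial coefficient C(4,2) = 6.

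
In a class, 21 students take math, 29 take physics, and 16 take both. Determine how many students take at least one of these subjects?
34

Solution: |A∪B| = |A|+|B|-|A∩B| = 21+29-16 = 34.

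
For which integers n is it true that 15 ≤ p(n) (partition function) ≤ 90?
Tabulating p(n) via p(n) = p(n−1) + p(n−2) − p(n−5) − p(n−7) + …: p(6)=11; p(7)=15; p(8)=22; p(9)=30; p(10)=42; p(11)=56; p(12)=77; p(13)=101. So valid n = 7, 8, 9, 10, 11, 12.

Answer: 7, 8, 9, 10, 11, 12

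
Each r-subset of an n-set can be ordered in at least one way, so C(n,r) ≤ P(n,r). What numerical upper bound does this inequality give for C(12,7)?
3,991,680

Reasoning: P(12,7) = 12·11·10·9·8·7·6 = 3,991,680, so C(12,7) ≤ 3,991,680. (The bound is loose by a factor of 7! = 5,040: C(12,7) = 3,991,680/5,040 = 792.)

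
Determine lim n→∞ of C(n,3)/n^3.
1/6

Reasoning: C(n,3) ≈ n^3/3! for large n. Limit = 1/3! = 1/6.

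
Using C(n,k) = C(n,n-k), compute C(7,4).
35

Solution: C(7,4) = C(7,3) = 35.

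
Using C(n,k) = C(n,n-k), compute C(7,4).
35

Reasoning: C(7,4) = C(7,3) = 35.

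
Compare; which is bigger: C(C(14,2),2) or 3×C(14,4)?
C(C(14,2),2)

Explanation: C(C(14,2),2)=4,095, 3×C(14,4)=3,003.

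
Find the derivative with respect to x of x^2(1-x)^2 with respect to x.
2x^1(1-x)^2 - 2x^2(1-x)^1

Explanation: Product rule: 2x^{1}(1-x)^{2} + x^2·(-2)(1-x)^{1}.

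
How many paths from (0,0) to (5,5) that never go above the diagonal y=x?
42
Counted by the Catalan number C_5: C_5 = C(10,5)/(5+1) = 252/6 = 42.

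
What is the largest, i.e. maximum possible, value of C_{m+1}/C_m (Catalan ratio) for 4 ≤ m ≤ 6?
C_{m+1}/C_m = 2(2m+1)/(m+2), which increases with m. Maximum at m = 6: 2·13/8 = 13/4.
Final answer: 13/4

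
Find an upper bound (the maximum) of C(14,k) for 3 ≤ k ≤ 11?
C(14,k) is maximised at the centre of the row: C(14,7) = 3,432.
Final answer: 3,432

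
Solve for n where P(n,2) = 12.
4

Solution: P(n,2) = n(n−1) is increasing in n; n(n−1) ≈ (n−0.5)^2 = 12 gives n ≈ 4.0. Check: P(2,2) = 2, P(3,2) = 6, P(4,2) = 12 ✓. So n = 4.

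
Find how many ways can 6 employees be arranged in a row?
720
Arrangements of 6 distinct objects: 6! = 720.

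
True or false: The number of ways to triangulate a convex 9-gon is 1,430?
False

Solution: Triangulations of a convex 9-gon are counted by the Catalan number C_7: C_7 = C(14,7)/(7+1) = 3,432/8 = 429.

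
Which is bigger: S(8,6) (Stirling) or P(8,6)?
P(8,6)

Reasoning: S(8,6) = 6·S(7,6) + S(7,5) = 6·21 + 140 = 266; P(8,6) = 20,160.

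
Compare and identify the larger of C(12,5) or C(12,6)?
C(12,6)

C(12,5)=792, C(12,6)=924.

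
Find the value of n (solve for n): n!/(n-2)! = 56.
8

Explanation: n!/(n-2)! = n×(n-1), a product of 2 consecutive integers ≈ (n−0.5)^2. 56^(1/2) + 0.5 ≈ 8.0; check n = 8: 8×7 = 56 ✓. So n = 8.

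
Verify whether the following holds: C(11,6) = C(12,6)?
LHS = C(11,6) = 462; RHS = C(12,6) = 924. 462 ≠ 924, so the statement does not hold.

Answer: False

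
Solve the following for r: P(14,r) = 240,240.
5

Explanation: P(14,r) = 14·13·…·(14−r+1), a product of r factors. Multiplying down from 14: 14 = 14; 14·13 = 182; 14·13·12 = 2,184; 14·13·12·11 = 24,024; 14·13·12·11·10 = 240,240 ✓ (5 factors). So r = 5.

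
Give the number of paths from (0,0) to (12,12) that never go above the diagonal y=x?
208,012

Solution: Counted by the Catalan number C_12: C_12 = C(24,12)/(12+1) = 2,704,156/13 = 208,012.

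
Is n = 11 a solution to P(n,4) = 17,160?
P(11,4) = 11·10·9·8 = 7,920, which does not equal 17,160.

Answer: No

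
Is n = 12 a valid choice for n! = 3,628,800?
No

Solution: 12! = 12·11! = 12·39,916,800 = 479,001,600, which does not equal 3,628,800.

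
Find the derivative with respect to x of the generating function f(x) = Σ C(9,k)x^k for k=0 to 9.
Σ k·C(9,k)x^(k-1) for k=1 to 9

Solution: Term-by-term differentiation gives Σ k·C(9,k)x^{k-1} for k=1 to 9.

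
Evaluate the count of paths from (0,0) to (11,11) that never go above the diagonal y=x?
58,786

Working:
Counted by the Catalan number C_11: C_11 = C(22,11)/(11+1) = 705,432/12 = 58,786.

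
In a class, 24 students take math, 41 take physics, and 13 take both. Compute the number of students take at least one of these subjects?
52

Explanation: |A∪B| = |A|+|B|-|A∩B| = 24+41-13 = 52.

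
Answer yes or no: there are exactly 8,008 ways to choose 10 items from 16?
Yes

C(16,10) = 8,008.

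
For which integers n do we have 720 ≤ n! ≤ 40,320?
n! is strictly increasing; 6! = 720 and 8! = 40,320, so valid n = 6, 7, 8.

Answer: 6, 7, 8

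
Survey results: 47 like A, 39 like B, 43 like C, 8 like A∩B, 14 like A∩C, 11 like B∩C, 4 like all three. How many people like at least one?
100

|A∪B∪C| = 47+39+43-8-14-11+4 = 100.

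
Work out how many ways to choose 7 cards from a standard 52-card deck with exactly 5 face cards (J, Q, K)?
12 face cards and 40 non-face cards: C(12,5) × C(40,2) = 792 × 780 = 617,760.
Final answer: 617,760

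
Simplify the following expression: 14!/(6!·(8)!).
3,003

This is C(14,6) = 3,003.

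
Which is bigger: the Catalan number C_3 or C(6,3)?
C(6,3)

C_3 = C(6,3)/(3+1) = 20/4 = 5; C(6,3) = 20.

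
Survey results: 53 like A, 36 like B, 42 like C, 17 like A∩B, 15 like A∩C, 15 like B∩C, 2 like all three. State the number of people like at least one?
86

Reasoning: |A∪B∪C| = 53+36+42-17-15-15+2 = 86.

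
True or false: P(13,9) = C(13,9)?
False
P(13,9) = 259,459,200 and C(13,9) = 715; P(n,r) = r! × C(n,r) so P > C whenever r ≥ 2.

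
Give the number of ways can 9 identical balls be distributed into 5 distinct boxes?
C(9+5-1, 5-1) = C(13, 4) = 715.

Answer: 715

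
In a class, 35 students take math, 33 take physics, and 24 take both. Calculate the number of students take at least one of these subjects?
44

Reasoning: |A∪B| = |A|+|B|-|A∩B| = 35+33-24 = 44.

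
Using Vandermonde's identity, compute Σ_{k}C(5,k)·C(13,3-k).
816

Reasoning: = C(5+13,3) = C(18,3) = 816.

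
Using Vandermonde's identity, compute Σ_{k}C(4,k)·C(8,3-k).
220

Explanation: = C(4+8,3) = C(12,3) = 220.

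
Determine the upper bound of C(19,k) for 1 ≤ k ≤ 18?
92,378
C(19,k) is maximised at the centre of the row: C(19,9) = 92,378.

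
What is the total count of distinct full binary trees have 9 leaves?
1,430

Using the Catalan number formula: C_n = C(2n, n) / (n+1)
C_8 = C(16, 8) / (8+1)
     = 12870 / 9
     = 1,430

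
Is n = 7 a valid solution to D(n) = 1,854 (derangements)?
Yes

D(7) = (7-1)·[D(6) + D(5)] = 6·[265 + 44] = 1,854, which equals 1,854.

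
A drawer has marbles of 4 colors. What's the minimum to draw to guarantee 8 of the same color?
29
Worst case: 7 of each = 28. One more: 29.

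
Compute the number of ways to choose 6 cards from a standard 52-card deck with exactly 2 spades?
6,415,578
13 spades and 39 non-spades: C(13,2) × C(39,4) = 78 × 82251 = 6,415,578.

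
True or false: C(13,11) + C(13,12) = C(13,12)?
False
Pascal's identity gives C(14,12) = 91, whereas C(13,12) = 13.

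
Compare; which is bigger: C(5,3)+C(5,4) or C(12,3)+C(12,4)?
C(12,3)+C(12,4)

Explanation: First=15, Second=715.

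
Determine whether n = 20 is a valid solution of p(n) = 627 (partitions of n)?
Yes
Pentagonal recurrence p(n) = p(n−1) + p(n−2) − p(n−5) − p(n−7) + …: p(20) = p(19) + p(18) − p(15) − p(13) + p(8) + p(5) = 490 + 385 − 176 − 101 + 22 + 7 = 627, which equals 627.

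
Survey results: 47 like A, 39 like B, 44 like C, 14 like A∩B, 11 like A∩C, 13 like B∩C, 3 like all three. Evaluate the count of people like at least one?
95

Reasoning: |A∪B∪C| = 47+39+44-14-11-13+3 = 95.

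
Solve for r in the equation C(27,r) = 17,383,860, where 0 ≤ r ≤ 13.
12

C(27,r) is increasing for 0 ≤ r ≤ 13. Stepping up (C(27,r+1) = C(27,r)·(27−r)/(r+1)): C(27,1) = 27, C(27,2) = 351, C(27,3) = 2,925, C(27,4) = 17,550, C(27,5) = 80,730, C(27,6) = 296,010, C(27,7) = 888,030, C(27,8) = 2,220,075, C(27,9) = 4,686,825, C(27,10) = 8,436,285, C(27,11) = 13,037,895, C(27,12) = 17,383,860 ✓. So r = 12.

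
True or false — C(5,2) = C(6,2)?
LHS = C(5,2) = 10; RHS = C(6,2) = 15. 10 ≠ 15, so the statement does not hold.

Answer: False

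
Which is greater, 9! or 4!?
9!

Working:
9!=362,880, 4!=24. 9! > 4!.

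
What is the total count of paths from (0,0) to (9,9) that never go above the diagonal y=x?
4,862

Counted by the Catalan number C_9: C_9 = C(18,9)/(9+1) = 48,620/10 = 4,862.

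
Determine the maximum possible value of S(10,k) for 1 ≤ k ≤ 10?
42,525
Row S(10,k) for k = 1..10 (via S(n,k) = k·S(n−1,k) + S(n−1,k−1)): 1, 511, 9,330, 34,105, 42,525, 22,827, 5,880, 750, 45, 1. The row is unimodal; maximum at k = 5: 42,525.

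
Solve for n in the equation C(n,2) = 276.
C(n,2) = n(n−1)/2! is increasing in n, and n(n−1) = 2!·276 = 552 ≈ (n−0.5)^2 gives n ≈ 24.0. Check: C(22,2) = 231, C(23,2) = 253, C(24,2) = 276 ✓. So n = 24.
Final answer: 24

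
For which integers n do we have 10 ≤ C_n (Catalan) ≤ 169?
C_3=5; C_4=14; C_5=42; C_6=132; C_7=429. So valid n = 4, 5, 6.

Answer: 4, 5, 6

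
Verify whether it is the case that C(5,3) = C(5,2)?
True

Reasoning: Symmetry C(n,k) = C(n,n-k): C(5,3) = 10 and C(5,2) = 10. Both sides agree, so the statement holds.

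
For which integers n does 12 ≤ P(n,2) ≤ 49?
4, 5, 6, 7

Working:
P(3,2)=6; P(4,2)=12; P(5,2)=20; P(6,2)=30; P(7,2)=42; P(8,2)=56. So valid n = 4, 5, 6, 7.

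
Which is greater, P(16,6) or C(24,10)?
P(16,6)

Explanation: P(16,6)=5,765,760, C(24,10)=1,961,256.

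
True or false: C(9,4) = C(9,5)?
Symmetry C(n,k) = C(n,n-k): C(9,4) = 126 and C(9,5) = 126. Both sides agree, so the statement holds.
Final answer: True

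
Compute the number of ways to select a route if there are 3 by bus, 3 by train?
By the addition principle: 3 + 3 = 6.
Final answer: 6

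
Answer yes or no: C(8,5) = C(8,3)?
Yes

Working:
Symmetry C(n,k) = C(n,n-k): C(8,5) = 56 and C(8,3) = 56. Both sides agree, so the statement holds.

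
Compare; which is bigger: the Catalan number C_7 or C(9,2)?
C_7

C_7 = C(14,7)/(7+1) = 3,432/8 = 429; C(9,2) = 36.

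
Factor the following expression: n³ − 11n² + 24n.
n³ − 11n² + 24n = n(n² − 11n + 24) = n(n − 3)(n − 8).
Final answer: n(n − 3)(n − 8)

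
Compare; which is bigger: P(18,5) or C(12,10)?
P(18,5)

Reasoning: P(18,5)=1,028,160, C(12,10)=66.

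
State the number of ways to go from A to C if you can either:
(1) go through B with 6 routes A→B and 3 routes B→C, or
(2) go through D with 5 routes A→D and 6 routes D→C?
Route via B: 6×3=18. Route via D: 5×6=30. Total: 48.
Final answer: 48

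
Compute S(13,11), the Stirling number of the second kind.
Using the Stirling recurrence: S(n,k) = k·S(n-1,k) + S(n-1,k-1)
S(13,11) = 11·S(12,11) + S(12,10)
         = 11·66 + 1705
         = 726 + 1705
         = 2,431

Answer: 2,431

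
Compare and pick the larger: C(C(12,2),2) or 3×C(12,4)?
C(C(12,2),2)

C(C(12,2),2)=2,145, 3×C(12,4)=1,485.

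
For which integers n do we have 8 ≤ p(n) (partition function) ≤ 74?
Tabulating p(n) via p(n) = p(n−1) + p(n−2) − p(n−5) − p(n−7) + …: p(5)=7; p(6)=11; p(7)=15; p(8)=22; p(9)=30; p(10)=42; p(11)=56; p(12)=77. So valid n = 6, 7, 8, 9, 10, 11.
Final answer: 6, 7, 8, 9, 10, 11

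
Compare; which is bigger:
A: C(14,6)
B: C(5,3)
A

Reasoning: A=C(14,6)=3,003, B=C(5,3)=10.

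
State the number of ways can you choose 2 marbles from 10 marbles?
45

Working:
C(10,2) = 10! / (2! × (10-2)!)
         = 10! / (2! × 8!)
         = 45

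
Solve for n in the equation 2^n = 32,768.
15
32,768 = 1,024 × 32 = 2^10 × 2^5 = 2^15, so n = 15.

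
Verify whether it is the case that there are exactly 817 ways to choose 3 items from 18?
False
C(18,3) = 816 ≠ 817.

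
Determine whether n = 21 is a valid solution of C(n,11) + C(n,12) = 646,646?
C(21,11) + C(21,12) = 352,716 + 293,930 = 646,646, which equals 646,646.
Final answer: Yes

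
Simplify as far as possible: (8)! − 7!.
(8)! − 7! = (8)·7! − 7! = (8−1)·7! = 7·7! = 35,280.
Final answer: 35,280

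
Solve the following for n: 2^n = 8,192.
13
8,192 = 1,024 × 8 = 2^10 × 2^3 = 2^13, so n = 13.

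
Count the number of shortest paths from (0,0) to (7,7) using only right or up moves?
3,432
Choose 7 rights from 14 moves: C(14,7) = 3,432.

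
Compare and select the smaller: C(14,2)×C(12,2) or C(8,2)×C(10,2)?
C(8,2)×C(10,2)
C(14,2)×C(12,2)=6,006, C(8,2)×C(10,2)=1,260.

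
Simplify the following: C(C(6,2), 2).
105

Solution: C(6,2) = 15, then C(15, 2) = 105.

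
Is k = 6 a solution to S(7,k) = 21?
S(7,6) = 6·S(6,6) + S(6,5) = 6·1 + 15 = 21, which equals 21.

Answer: Yes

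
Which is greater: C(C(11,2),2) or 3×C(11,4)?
C(C(11,2),2)

C(C(11,2),2)=1,485, 3×C(11,4)=990.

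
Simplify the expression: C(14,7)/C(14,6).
8/7

Explanation: C(n,k+1)/C(n,k) = (n−k)/(k+1). Here (14−6)/(6+1) = 8/7 = 8/7.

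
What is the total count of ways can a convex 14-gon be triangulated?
208,012

Reasoning: Using the Catalan number formula: C_n = C(2n, n) / (n+1)
C_12 = C(24, 12) / (12+1)
     = 2704156 / 13
     = 208,012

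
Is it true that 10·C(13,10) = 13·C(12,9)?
True

Reasoning: Absorption identity k·C(n,k) = n·C(n-1,k-1). LHS = 10·286 = 2,860; RHS = 13·220 = 2,860.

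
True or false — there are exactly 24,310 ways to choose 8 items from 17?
C(17,8) = 24,310.
Final answer: True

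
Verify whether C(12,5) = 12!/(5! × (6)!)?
False

The correct denominator is 5!×7!, giving C(12,5) = 792; the stated RHS is 12!/(5!×6!) = 5,544 ≠ 792, so the statement does not hold.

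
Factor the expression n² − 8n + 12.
Seek roots whose sum is 8 and product is 12: (2, 6). So n² − 8n + 12 = (n − 2)(n − 6).
Final answer: (n − 2)(n − 6)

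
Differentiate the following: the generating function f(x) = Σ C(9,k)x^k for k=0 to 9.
Σ k·C(9,k)x^(k-1) for k=1 to 9

Explanation: Term-by-term differentiation gives Σ k·C(9,k)x^{k-1} for k=1 to 9.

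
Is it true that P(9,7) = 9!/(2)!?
True

Reasoning: Permutation formula P(n,k) = n!/(n-k)!: 9!/2! = 362,880/2 = 181,440 = P(9,7). The statement holds.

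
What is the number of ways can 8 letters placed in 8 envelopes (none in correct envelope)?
14,833

Solution: Using D(n) = (n-1)[D(n-1) + D(n-2)]:
D(8) = (8-1) × [D(7) + D(6)]
      = 7 × [1854 + 265]
      = 7 × 2119
      = 14,833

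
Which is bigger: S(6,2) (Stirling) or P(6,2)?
S(6,2) = 2·S(5,2) + S(5,1) = 2·15 + 1 = 31; P(6,2) = 30.

Answer: S(6,2)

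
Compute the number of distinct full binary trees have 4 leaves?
Using the Catalan number formula: C_n = C(2n, n) / (n+1)
C_3 = C(6, 3) / (3+1)
     = 20 / 4
     = 5

Answer: 5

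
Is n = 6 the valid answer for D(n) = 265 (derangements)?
Yes

D(6) = (6-1)·[D(5) + D(4)] = 5·[44 + 9] = 265, which equals 265.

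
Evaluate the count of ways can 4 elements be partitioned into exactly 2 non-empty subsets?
7

Solution: This equals S(4,2), the Stirling number of the 2nd kind.
Using the Stirling recurrence: S(n,k) = k·S(n-1,k) + S(n-1,k-1)
S(4,2) = 2·S(3,2) + S(3,1)
         = 2·3 + 1
         = 6 + 1
         = 7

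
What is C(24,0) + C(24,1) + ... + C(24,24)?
16,777,216

Explanation: Sum of binomial coefficients = 2^24 = 16,777,216.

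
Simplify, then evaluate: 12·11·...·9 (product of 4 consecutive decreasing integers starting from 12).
11,880

Explanation: This is P(12,4) = 12!/(8)! = 11,880.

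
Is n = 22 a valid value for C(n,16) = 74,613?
C(22,16) = 22·21·20·19·18·17·16·15·14·13·12·11·10·9·8·7/16! = 1,561,112,121,913,344,000/20,922,789,888,000 = 74,613, which equals 74,613.

Answer: Yes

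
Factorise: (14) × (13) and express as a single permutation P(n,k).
P(14,2) = 14!/(12)!

Solution: Product of 2 consecutive descending integers starting at 14: P(14,2) = 14!/12! = 182.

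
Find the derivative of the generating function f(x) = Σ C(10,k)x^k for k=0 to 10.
Σ k·C(10,k)x^(k-1) for k=1 to 10

Term-by-term differentiation gives Σ k·C(10,k)x^{k-1} for k=1 to 10.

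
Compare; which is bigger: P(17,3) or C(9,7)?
P(17,3)

Working:
P(17,3)=4,080, C(9,7)=36.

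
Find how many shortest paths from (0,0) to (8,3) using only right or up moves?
165

Reasoning: Choose 8 rights from 11 moves: C(11,8) = 165.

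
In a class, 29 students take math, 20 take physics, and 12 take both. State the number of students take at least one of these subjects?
|A∪B| = |A|+|B|-|A∩B| = 29+20-12 = 37.

Answer: 37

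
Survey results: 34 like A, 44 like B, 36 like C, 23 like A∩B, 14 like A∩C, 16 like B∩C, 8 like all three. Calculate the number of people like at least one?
69

Solution: |A∪B∪C| = 34+44+36-23-14-16+8 = 69.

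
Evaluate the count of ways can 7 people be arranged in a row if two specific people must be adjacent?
1,440

Reasoning: Treat pair as unit: (7-1)! arrangements × 2 internal orders = 1,440.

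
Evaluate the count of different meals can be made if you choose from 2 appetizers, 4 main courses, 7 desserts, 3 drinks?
168
By the multiplication principle: 2 × 4 × 7 × 3 = 168.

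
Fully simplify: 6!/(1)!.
This equals 6×5×...×2 = 720.

Answer: 720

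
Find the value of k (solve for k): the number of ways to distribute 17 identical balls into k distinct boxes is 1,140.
4

Working:
Stars and bars: the count is C(17+k−1, k−1), increasing in k. k=2: C(18,1) = 18, k=3: C(19,2) = 171, k=4: C(20,3) = 1,140 ✓. So k = 4.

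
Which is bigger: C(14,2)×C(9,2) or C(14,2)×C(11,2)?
C(14,2)×C(11,2)
C(14,2)×C(9,2)=3,276, C(14,2)×C(11,2)=5,005.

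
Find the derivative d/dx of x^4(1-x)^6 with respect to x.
4x^3(1-x)^6 - 6x^4(1-x)^5

Explanation: Product rule: 4x^{3}(1-x)^{6} + x^4·(-6)(1-x)^{5}.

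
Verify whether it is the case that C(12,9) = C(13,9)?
LHS = C(12,9) = 220; RHS = C(13,9) = 715. 220 ≠ 715, so the statement does not hold.
Final answer: False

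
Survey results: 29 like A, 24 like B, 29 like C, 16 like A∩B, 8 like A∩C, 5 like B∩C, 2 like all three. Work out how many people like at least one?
55
|A∪B∪C| = 29+24+29-16-8-5+2 = 55.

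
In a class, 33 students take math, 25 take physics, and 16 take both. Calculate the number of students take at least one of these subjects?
42

Working:
|A∪B| = |A|+|B|-|A∩B| = 33+25-16 = 42.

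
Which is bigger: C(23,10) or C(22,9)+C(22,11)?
C(22,9)+C(22,11)

Explanation: C(23,10)=1,144,066; C(22,9)+C(22,11)=497,420+705,432=1,202,852.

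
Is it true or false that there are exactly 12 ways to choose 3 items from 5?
False

Working:
C(5,3) = 10 ≠ 12.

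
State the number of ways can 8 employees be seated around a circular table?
5,040

Solution: Circular arrangements: (8-1)! = 5,040.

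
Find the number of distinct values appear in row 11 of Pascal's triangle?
6
Row 11 has entries C(11,0)..C(11,11); by symmetry C(11,k)=C(11,11-k), giving 6 distinct values.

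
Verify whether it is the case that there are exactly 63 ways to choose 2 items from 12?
C(12,2) = 66 ≠ 63.
Final answer: False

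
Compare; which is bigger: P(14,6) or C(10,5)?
P(14,6)=2,162,160, C(10,5)=252.

Answer: P(14,6)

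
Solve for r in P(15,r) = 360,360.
5

Reasoning: P(15,r) = 15·14·…·(15−r+1), a product of r factors. Multiplying down from 15: 15 = 15; 15·14 = 210; 15·14·13 = 2,730; 15·14·13·12 = 32,760; 15·14·13·12·11 = 360,360 ✓ (5 factors). So r = 5.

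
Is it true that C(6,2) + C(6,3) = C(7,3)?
True

Pascal's identity: LHS = 15 + 20 = 35; RHS = C(7,3) = 35. Both sides agree, so the statement holds.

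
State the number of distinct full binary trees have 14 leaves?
742,900

Using the Catalan number formula: C_n = C(2n, n) / (n+1)
C_13 = C(26, 13) / (13+1)
     = 10400600 / 14
     = 742,900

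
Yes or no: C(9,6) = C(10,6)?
No

Solution: LHS = C(9,6) = 84; RHS = C(10,6) = 210. 84 ≠ 210, so the statement does not hold.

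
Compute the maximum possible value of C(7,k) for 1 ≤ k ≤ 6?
C(7,k) is maximised at the centre of the row: C(7,3) = 35.

Answer: 35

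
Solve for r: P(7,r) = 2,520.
5

Reasoning: P(7,r) = 7·6·…·(7−r+1), a product of r factors. Multiplying down from 7: 7 = 7; 7·6 = 42; 7·6·5 = 210; 7·6·5·4 = 840; 7·6·5·4·3 = 2,520 ✓ (5 factors). So r = 5.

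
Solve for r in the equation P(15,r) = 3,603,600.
P(15,r) = 15·14·…·(15−r+1), a product of r factors. Multiplying down from 15: 15 = 15; 15·14 = 210; 15·14·13 = 2,730; 15·14·13·12 = 32,760; 15·14·13·12·11 = 360,360; 15·14·13·12·11·10 = 3,603,600 ✓ (6 factors). So r = 6.
Final answer: 6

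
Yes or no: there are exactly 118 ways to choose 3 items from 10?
No

Solution: C(10,3) = 120 ≠ 118.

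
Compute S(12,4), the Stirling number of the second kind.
611,501

Solution: Using the Stirling recurrence: S(n,k) = k·S(n-1,k) + S(n-1,k-1)
S(12,4) = 4·S(11,4) + S(11,3)
         = 4·145750 + 28501
         = 583000 + 28501
         = 611,501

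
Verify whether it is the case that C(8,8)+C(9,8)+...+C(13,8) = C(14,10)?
False

Reasoning: Hockey stick identity gives Σ = C(14,9) = 2,002; RHS C(14,10) = 1,001.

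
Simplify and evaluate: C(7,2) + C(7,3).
56

Solution: By Pascal's identity: C(8,3) = 56.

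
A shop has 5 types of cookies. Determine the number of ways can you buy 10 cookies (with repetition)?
1,001

Explanation: Stars and bars: C(10+5-1, 10) = C(14, 10) = 1,001.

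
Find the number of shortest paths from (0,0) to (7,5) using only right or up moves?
792

Working:
Choose 7 rights from 12 moves: C(12,7) = 792.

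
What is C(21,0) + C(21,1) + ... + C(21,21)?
Sum of binomial coefficients = 2^21 = 2,097,152.
Final answer: 2,097,152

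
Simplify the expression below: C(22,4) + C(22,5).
33,649

Reasoning: By Pascal's identity: C(23,5) = 33,649.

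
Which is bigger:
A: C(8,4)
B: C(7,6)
A

Solution: A=C(8,4)=70, B=C(7,6)=7.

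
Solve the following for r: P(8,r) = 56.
P(8,r) = 8·7·…·(8−r+1), a product of r factors. Multiplying down from 8: 8 = 8; 8·7 = 56 ✓ (2 factors). So r = 2.
Final answer: 2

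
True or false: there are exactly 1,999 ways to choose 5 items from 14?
False

Solution: C(14,5) = 2,002 ≠ 1999.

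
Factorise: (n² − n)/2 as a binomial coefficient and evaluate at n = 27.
(n² − n)/2 = n(n−1)/2 = C(n,2). At n = 27: C(27,2) = 351.
Final answer: C(n,2); C(27,2) = 351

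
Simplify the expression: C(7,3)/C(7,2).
C(n,k+1)/C(n,k) = (n−k)/(k+1). Here (7−2)/(2+1) = 5/3 = 5/3.

Answer: 5/3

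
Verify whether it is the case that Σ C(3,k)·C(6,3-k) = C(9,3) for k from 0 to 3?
True

Explanation: Vandermonde's identity gives C(9,3) = 84; RHS C(9,3) = 84.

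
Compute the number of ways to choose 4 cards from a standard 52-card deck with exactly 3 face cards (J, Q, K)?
8,800

Reasoning: 12 face cards and 40 non-face cards: C(12,3) × C(40,1) = 220 × 40 = 8,800.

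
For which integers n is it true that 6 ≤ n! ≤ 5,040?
3, 4, 5, 6, 7

Solution: n! is strictly increasing; 3! = 6 and 7! = 5,040, so valid n = 3, 4, 5, 6, 7.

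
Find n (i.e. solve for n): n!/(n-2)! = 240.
n!/(n-2)! = n×(n-1), a product of 2 consecutive integers ≈ (n−0.5)^2. 240^(1/2) + 0.5 ≈ 16.0; check n = 16: 16×15 = 240 ✓. So n = 16.

Answer: 16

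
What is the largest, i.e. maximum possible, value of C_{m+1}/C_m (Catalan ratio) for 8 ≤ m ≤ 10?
C_{m+1}/C_m = 2(2m+1)/(m+2), which increases with m. Maximum at m = 10: 2·21/12 = 7/2.
Final answer: 7/2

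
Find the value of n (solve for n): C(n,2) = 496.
32

Working:
C(n,2) = n(n−1)/2! is increasing in n, and n(n−1) = 2!·496 = 992 ≈ (n−0.5)^2 gives n ≈ 32.0. Check: C(30,2) = 435, C(31,2) = 465, C(32,2) = 496 ✓. So n = 32.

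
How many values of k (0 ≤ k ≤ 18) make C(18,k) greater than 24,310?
5

Working:
Row 18 is unimodal and symmetric about k=18/2. C(18,6)=18,564 ≤ 24,310; C(18,7)=31,824 > 24,310; by symmetry C(18,k) > 24,310 for k = 7..11. That's 11 - 7 + 1 = 5 values.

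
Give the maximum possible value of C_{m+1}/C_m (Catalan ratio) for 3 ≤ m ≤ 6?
13/4

Explanation: C_{m+1}/C_m = 2(2m+1)/(m+2), which increases with m. Maximum at m = 6: 2·13/8 = 13/4.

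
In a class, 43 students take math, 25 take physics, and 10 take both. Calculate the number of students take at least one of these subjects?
58

Reasoning: |A∪B| = |A|+|B|-|A∩B| = 43+25-10 = 58.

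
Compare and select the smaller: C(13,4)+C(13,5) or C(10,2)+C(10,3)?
C(10,2)+C(10,3)

Solution: First=2,002, Second=165.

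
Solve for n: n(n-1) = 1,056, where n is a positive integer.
33

Reasoning: n² − n − 1,056 = 0, so n = (1 ± √(1 + 4·1,056))/2 = (1 ± √4,225)/2 = (1 ± 65)/2, i.e. n = 33 or n = -32. Taking the positive root, n = 33 (check: 33×32 = 1,056).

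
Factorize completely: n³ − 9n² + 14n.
n(n − 2)(n − 7)

n³ − 9n² + 14n = n(n² − 9n + 14) = n(n − 2)(n − 7).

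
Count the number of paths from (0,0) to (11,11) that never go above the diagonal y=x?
58,786

Counted by the Catalan number C_11: C_11 = C(22,11)/(11+1) = 705,432/12 = 58,786.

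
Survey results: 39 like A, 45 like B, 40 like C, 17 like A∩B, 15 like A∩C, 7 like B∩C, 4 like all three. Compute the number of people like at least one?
89

Solution: |A∪B∪C| = 39+45+40-17-15-7+4 = 89.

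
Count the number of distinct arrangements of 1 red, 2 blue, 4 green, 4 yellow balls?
34,650

Multinomial: 11!/(1! × 2! × 4! × 4!) = 34,650.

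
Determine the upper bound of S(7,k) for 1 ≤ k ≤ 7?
350

Working:
Row S(7,k) for k = 1..7 (via S(n,k) = k·S(n−1,k) + S(n−1,k−1)): 1, 63, 301, 350, 140, 21, 1. The row is unimodal; maximum at k = 4: 350.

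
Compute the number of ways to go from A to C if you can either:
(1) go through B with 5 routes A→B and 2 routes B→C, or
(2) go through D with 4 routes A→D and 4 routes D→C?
26

Reasoning: Route via B: 5×2=10. Route via D: 4×4=16. Total: 26.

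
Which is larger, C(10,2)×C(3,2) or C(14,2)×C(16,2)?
C(10,2)×C(3,2)=135, C(14,2)×C(16,2)=10,920.

Answer: C(14,2)×C(16,2)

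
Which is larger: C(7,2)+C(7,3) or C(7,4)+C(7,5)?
Equal

Working:
First=56, Second=56.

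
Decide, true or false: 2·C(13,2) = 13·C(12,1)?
True

Solution: Absorption identity k·C(n,k) = n·C(n-1,k-1). LHS = 2·78 = 156; RHS = 13·12 = 156.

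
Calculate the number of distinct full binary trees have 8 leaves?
429

Explanation: Using the Catalan number formula: C_n = C(2n, n) / (n+1)
C_7 = C(14, 7) / (7+1)
     = 3432 / 8
     = 429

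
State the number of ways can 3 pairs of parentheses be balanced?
5

Explanation: Using the Catalan number formula: C_n = C(2n, n) / (n+1)
C_3 = C(6, 3) / (3+1)
     = 20 / 4
     = 5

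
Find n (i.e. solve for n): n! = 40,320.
8

Working:
n! is strictly increasing. 6! = 720, 7! = 5,040, 8! = 40,320 ✓. So n = 8.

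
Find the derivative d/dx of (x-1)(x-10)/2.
(2x - 11)/2

Reasoning: d/dx[(x-1)(x-10)] = (x-10) + (x-1) = 2x - 11. Dividing by 2 gives (2x - 11)/2.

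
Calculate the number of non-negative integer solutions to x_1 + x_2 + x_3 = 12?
91
C(12+3-1, 3-1) = 91.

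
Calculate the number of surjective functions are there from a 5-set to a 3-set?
150

Reasoning: Onto functions = 3! × S(5,3)
First compute S(5,3) via recurrence:
Using the Stirling recurrence: S(n,k) = k·S(n-1,k) + S(n-1,k-1)
S(5,3) = 3·S(4,3) + S(4,2)
         = 3·6 + 7
         = 18 + 7
         = 25
Then: 6 × 25 = 150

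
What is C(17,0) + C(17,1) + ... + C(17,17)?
Sum of binomial coefficients = 2^17 = 131,072.

Answer: 131,072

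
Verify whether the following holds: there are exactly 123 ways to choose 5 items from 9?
C(9,5) = 126 ≠ 123.

Answer: False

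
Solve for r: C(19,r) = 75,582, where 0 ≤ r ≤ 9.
8

Explanation: C(19,r) is increasing for 0 ≤ r ≤ 9. Stepping up (C(19,r+1) = C(19,r)·(19−r)/(r+1)): C(19,1) = 19, C(19,2) = 171, C(19,3) = 969, C(19,4) = 3,876, C(19,5) = 11,628, C(19,6) = 27,132, C(19,7) = 50,388, C(19,8) = 75,582 ✓. So r = 8.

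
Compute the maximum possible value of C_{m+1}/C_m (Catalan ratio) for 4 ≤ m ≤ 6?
13/4
C_{m+1}/C_m = 2(2m+1)/(m+2), which increases with m. Maximum at m = 6: 2·13/8 = 13/4.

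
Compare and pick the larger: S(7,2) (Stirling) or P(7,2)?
S(7,2)

Explanation: S(7,2) = 2·S(6,2) + S(6,1) = 2·31 + 1 = 63; P(7,2) = 42.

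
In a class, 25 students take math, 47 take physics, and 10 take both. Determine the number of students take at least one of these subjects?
|A∪B| = |A|+|B|-|A∩B| = 25+47-10 = 62.

Answer: 62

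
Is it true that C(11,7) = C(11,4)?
Symmetry C(n,k) = C(n,n-k): C(11,7) = 330 and C(11,4) = 330. Both sides agree, so the statement holds.
Final answer: True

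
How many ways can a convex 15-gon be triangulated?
Using the Catalan number formula: C_n = C(2n, n) / (n+1)
C_13 = C(26, 13) / (13+1)
     = 10400600 / 14
     = 742,900

Answer: 742,900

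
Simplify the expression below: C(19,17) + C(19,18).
190

Explanation: By Pascal's identity: C(20,18) = 190.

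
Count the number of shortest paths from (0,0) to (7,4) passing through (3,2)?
150

Solution: To (3,2): C(5,3)=10. From there: C(6,4)=15. Total: 150.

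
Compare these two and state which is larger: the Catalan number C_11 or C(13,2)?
C_11

Explanation: C_11 = C(22,11)/(11+1) = 705,432/12 = 58,786; C(13,2) = 78.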